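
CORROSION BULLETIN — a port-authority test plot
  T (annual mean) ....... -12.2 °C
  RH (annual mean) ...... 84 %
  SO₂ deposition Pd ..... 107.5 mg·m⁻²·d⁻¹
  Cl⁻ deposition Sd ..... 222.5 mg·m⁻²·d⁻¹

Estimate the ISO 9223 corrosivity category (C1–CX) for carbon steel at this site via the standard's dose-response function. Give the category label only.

carbon steel: T≤10 °C ⇒ hinge +0.150·(-12.2−10) = -3.3300
  sulphur-dioxide contribution → 3.87 μm/a
  chloride contribution → 28.57 μm/a
  ⇒ r_corr(carbon steel) = 32.44 μm/a
32.4 μm/a falls in (25, 50] for carbon steel → category C3

C3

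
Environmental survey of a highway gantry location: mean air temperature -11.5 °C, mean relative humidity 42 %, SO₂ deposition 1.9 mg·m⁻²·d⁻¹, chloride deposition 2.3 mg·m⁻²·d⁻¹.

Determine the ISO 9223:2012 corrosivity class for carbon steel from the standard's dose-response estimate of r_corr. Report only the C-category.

C1

carbon steel: f(T) = +0.150·(T−10) [T≤10 °C] = -3.2250
  Pd branch = 1.77·Pd^0.52·e^(0.02·RH+f) = 0.2276 μm/a
  Sd branch = 0.102·Sd^0.62·e^(0.033·RH+0.04·T) = 0.4315 μm/a
  r_corr = 0.2276 + 0.4315 = 0.6591 μm/a
ISO 9223 Table 2 (carbon steel): 0 < 0.659 ≤ 1.3 μm/a ⇒ C1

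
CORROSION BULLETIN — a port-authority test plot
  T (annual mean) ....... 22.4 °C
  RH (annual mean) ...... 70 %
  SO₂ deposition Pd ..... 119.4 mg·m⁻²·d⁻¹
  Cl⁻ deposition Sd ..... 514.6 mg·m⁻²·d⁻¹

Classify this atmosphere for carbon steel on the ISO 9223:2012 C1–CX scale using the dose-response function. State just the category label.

C5

carbon steel: T>10 °C ⇒ hinge -0.054·(22.4−10) = -0.6696
  Pd branch = 1.77·Pd^0.52·e^(0.02·RH+f) = 44.18 μm/a
  Sd branch = 0.102·Sd^0.62·e^(0.033·RH+0.04·T) = 120.8 μm/a
  r_corr = 44.18 + 120.8 = 165 μm/a
Category bounds: 80…200 μm/a bracket r_corr ⇒ C5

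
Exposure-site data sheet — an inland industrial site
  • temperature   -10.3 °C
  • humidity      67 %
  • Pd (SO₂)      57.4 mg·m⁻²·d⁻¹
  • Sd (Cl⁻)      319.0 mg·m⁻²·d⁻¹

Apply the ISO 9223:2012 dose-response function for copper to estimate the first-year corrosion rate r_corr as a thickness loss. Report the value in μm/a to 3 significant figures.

r_corr = 0.389 μm/a

copper: temperature factor f = +0.126·(-20.3) = -2.5578
  Pd branch = 0.0053·Pd^0.26·e^(0.059·RH+f) = 0.06131 μm/a
  Sd branch = 0.01025·Sd^0.27·e^(0.036·RH+0.049·T) = 0.3274 μm/a
  sum: 0.06131 + 0.3274 → r_corr = 0.3887 μm/a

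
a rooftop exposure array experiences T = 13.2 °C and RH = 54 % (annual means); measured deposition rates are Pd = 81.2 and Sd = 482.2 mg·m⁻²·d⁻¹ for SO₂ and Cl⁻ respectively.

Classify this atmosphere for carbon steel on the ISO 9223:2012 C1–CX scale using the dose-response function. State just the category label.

carbon steel: temperature factor f = -0.054·(3.2) = -0.1728
  sulphur-dioxide contribution → 43.15 μm/a
  chloride contribution → 47.36 μm/a
  total first-year rate 90.51 μm/a
ISO 9223 Table 2 (carbon steel): 80 < 90.5 ≤ 200 μm/a ⇒ C5

C5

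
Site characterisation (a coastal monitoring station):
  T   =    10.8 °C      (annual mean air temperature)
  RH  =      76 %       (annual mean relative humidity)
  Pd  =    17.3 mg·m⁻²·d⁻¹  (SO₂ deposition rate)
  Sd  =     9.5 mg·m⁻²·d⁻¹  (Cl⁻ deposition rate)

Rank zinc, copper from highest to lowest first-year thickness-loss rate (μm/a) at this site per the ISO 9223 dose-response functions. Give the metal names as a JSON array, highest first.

["zinc", "copper"]

zinc: T>10 °C ⇒ hinge -0.071·(10.8−10) = -0.0568
  sulphur-dioxide contribution → 1.409 μm/a
  chloride contribution → 0.2905 μm/a
  total first-year rate 1.7 μm/a
copper: temperature factor f = -0.080·(0.8) = -0.0640
  sulphur-dioxide contribution → 0.9242 μm/a
  chloride contribution → 0.4929 μm/a
  ⇒ r_corr(copper) = 1.417 μm/a
Ordering by μm/a: zinc (1.7) > copper (1.42)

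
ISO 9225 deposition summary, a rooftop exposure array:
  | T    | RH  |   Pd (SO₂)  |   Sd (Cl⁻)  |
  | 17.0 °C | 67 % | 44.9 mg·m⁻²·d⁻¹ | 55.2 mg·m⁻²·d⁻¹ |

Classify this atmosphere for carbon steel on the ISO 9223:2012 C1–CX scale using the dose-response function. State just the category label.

carbon steel: f(T) = -0.054·(T−10) [T>10 °C] = -0.3780
  Pd branch = 1.77·Pd^0.52·e^(0.02·RH+f) = 33.49 μm/a
  Cl⁻ term: 0.102·55.2^0.62·exp(0.033·67+0.04·17.0) = 22.09
  sum: 33.49 + 22.09 → r_corr = 55.58 μm/a
55.6 μm/a falls in (50, 80] for carbon steel → category C4

C4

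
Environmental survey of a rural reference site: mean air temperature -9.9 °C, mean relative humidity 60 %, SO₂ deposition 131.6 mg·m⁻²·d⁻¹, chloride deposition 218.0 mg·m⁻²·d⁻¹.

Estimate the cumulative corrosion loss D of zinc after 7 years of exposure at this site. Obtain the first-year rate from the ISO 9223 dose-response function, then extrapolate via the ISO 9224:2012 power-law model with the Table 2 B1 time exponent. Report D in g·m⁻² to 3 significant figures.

D(7) = 37.6 g·m⁻²

zinc: temperature factor f = +0.038·(-19.9) = -0.7562
  sulphur-dioxide contribution → 0.819 μm/a
  chloride contribution → 0.2624 μm/a
  total first-year rate 1.081 μm/a
Power-law: D(7) = r_corr · 7^0.813
  D(7) = 1.081 × 7^0.813 = 1.081 × 4.865 = 5.261 μm
  Mass loss = 5.261 μm × 7.14 g/cm³ = 37.56 g·m⁻²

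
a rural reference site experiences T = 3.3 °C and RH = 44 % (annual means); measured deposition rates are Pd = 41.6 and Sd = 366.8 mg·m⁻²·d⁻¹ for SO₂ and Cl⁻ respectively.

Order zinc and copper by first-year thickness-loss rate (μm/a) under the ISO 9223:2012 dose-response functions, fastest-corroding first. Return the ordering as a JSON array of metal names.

zinc: f(T) = +0.038·(T−10) [T≤10 °C] = -0.2546
  Pd branch = 0.0129·Pd^0.44·e^(0.046·RH+f) = 0.3903 μm/a
  Sd branch = 0.0175·Sd^0.57·e^(0.008·RH+0.085·T) = 0.9538 μm/a
  sum: 0.3903 + 0.9538 → r_corr = 1.344 μm/a
copper: f(T) = +0.126·(T−10) [T≤10 °C] = -0.8442
  Pd branch = 0.0053·Pd^0.26·e^(0.059·RH+f) = 0.08054 μm/a
  Sd branch = 0.01025·Sd^0.27·e^(0.036·RH+0.049·T) = 0.2892 μm/a
  r_corr = 0.08054 + 0.2892 = 0.3698 μm/a
Ordering by μm/a: zinc (1.34) > copper (0.37)

["zinc", "copper"]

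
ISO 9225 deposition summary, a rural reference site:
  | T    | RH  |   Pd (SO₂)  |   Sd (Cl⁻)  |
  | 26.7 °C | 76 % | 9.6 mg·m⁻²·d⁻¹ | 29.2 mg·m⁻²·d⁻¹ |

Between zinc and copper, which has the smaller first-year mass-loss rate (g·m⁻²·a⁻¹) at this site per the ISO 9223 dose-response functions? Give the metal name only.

copper

zinc: T>10 °C ⇒ hinge -0.071·(26.7−10) = -1.1857
  Pd branch = 0.0129·Pd^0.44·e^(0.046·RH+f) = 0.3517 μm/a
  Sd branch = 0.0175·Sd^0.57·e^(0.008·RH+0.085·T) = 2.128 μm/a
  r_corr = 0.3517 + 2.128 = 2.48 μm/a
  mass loss = 2.48 μm/a × 7.14 g/cm³ = 17.71 g·m⁻²·a⁻¹
copper: T>10 °C ⇒ hinge -0.080·(26.7−10) = -1.3360
  SO₂ term: 0.0053·9.6^0.26·exp(0.059·76-1.3360) = 0.2222
  Cl⁻ term: 0.01025·29.2^0.27·exp(0.036·76+0.049·26.7) = 1.455
  sum: 0.2222 + 1.455 → r_corr = 1.677 μm/a
  mass loss = 1.677 μm/a × 8.96 g/cm³ = 15.03 g·m⁻²·a⁻¹
Ordering by g·m⁻²·a⁻¹: zinc (17.7) > copper (15)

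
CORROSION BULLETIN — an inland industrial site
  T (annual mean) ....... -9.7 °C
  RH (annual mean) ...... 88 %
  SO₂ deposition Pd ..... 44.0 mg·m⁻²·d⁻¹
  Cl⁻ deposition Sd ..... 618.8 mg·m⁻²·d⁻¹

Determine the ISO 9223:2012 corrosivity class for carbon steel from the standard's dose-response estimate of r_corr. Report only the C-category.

carbon steel: T≤10 °C ⇒ hinge +0.150·(-9.7−10) = -2.9550
  SO₂ term: 1.77·44.0^0.52·exp(0.02·88-2.9550) = 3.833
  Sd branch = 0.102·Sd^0.62·e^(0.033·RH+0.04·T) = 67.93 μm/a
  r_corr = 3.833 + 67.93 = 71.76 μm/a
ISO 9223 Table 2 (carbon steel): 50 < 71.8 ≤ 80 μm/a ⇒ C4

C4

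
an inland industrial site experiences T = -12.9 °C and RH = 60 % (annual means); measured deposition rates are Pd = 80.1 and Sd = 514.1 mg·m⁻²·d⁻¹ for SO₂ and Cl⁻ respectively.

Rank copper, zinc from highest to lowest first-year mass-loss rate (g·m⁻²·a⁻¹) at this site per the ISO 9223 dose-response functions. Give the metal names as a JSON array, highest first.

copper: f(T) = +0.126·(T−10) [T≤10 °C] = -2.8854
  Pd branch = 0.0053·Pd^0.26·e^(0.059·RH+f) = 0.03188 μm/a
  Sd branch = 0.01025·Sd^0.27·e^(0.036·RH+0.049·T) = 0.2548 μm/a
  sum: 0.03188 + 0.2548 → r_corr = 0.2867 μm/a
  mass loss = 0.2867 μm/a × 8.96 g/cm³ = 2.569 g·m⁻²·a⁻¹
zinc: temperature factor f = +0.038·(-22.9) = -0.8702
  Pd branch = 0.0129·Pd^0.44·e^(0.046·RH+f) = 0.5874 μm/a
  Cl⁻ term: 0.0175·514.1^0.57·exp(0.008·60+0.085·-12.9) = 0.3316
  sum: 0.5874 + 0.3316 → r_corr = 0.919 μm/a
  mass loss = 0.919 μm/a × 7.14 g/cm³ = 6.561 g·m⁻²·a⁻¹
Ordering by g·m⁻²·a⁻¹: zinc (6.56) > copper (2.57)

["zinc", "copper"]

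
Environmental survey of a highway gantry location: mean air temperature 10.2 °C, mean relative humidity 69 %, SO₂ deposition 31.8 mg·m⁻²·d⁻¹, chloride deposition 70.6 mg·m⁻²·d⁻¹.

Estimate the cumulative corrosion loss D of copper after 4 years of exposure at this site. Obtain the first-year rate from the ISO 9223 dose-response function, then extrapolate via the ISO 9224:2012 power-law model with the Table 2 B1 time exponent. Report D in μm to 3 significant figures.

D(4) = 3.51 μm

copper: T>10 °C ⇒ hinge -0.080·(10.2−10) = -0.0160
  sulphur-dioxide contribution → 0.7516 μm/a
  chloride contribution → 0.6394 μm/a
  ⇒ r_corr(copper) = 1.391 μm/a
ISO 9224: D(t) = r_corr · t^b with b = 0.667 (copper, B1)
  D(4) = 1.391 × 4^0.667 = 1.391 × 2.521 = 3.507 μm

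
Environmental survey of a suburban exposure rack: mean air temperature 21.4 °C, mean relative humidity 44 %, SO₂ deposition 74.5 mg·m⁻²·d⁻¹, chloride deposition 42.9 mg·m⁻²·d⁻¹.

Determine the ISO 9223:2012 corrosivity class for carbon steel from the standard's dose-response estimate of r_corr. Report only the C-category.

C3

carbon steel: temperature factor f = -0.054·(11.4) = -0.6156
  sulphur-dioxide contribution → 21.69 μm/a
  chloride contribution → 10.55 μm/a
  ⇒ r_corr(carbon steel) = 32.24 μm/a
Category bounds: 25…50 μm/a bracket r_corr ⇒ C3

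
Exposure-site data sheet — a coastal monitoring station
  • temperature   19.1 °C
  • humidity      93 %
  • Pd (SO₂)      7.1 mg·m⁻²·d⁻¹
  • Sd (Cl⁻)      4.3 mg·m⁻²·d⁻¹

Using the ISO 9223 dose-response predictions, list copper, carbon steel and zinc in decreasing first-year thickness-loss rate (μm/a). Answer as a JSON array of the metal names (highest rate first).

["carbon steel", "copper", "zinc"]

copper: temperature factor f = -0.080·(9.1) = -0.7280
  Pd branch = 0.0053·Pd^0.26·e^(0.059·RH+f) = 1.029 μm/a
  Sd branch = 0.01025·Sd^0.27·e^(0.036·RH+0.049·T) = 1.102 μm/a
  sum: 1.029 + 1.102 → r_corr = 2.131 μm/a
carbon steel: temperature factor f = -0.054·(9.1) = -0.4914
  SO₂ term: 1.77·7.1^0.52·exp(0.02·93-0.4914) = 19.28
  Cl⁻ term: 0.102·4.3^0.62·exp(0.033·93+0.04·19.1) = 11.64
  r_corr = 19.28 + 11.64 = 30.92 μm/a
zinc: T>10 °C ⇒ hinge -0.071·(19.1−10) = -0.6461
  SO₂ term: 0.0129·7.1^0.44·exp(0.046·93-0.6461) = 1.155
  Cl⁻ term: 0.0175·4.3^0.57·exp(0.008·93+0.085·19.1) = 0.4289
  r_corr = 1.155 + 0.4289 = 1.584 μm/a
Ordering by μm/a: carbon steel (30.9) > copper (2.13) > zinc (1.58)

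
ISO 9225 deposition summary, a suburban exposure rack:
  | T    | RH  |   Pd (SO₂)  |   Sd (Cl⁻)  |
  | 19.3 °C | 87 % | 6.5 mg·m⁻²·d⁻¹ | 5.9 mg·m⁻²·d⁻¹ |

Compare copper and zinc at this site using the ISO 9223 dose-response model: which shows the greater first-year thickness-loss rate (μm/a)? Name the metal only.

copper: temperature factor f = -0.080·(9.3) = -0.7440
  SO₂ term: 0.0053·6.5^0.26·exp(0.059·87-0.7440) = 0.6946
  Sd branch = 0.01025·Sd^0.27·e^(0.036·RH+0.049·T) = 0.9767 μm/a
  sum: 0.6946 + 0.9767 → r_corr = 1.671 μm/a
zinc: f(T) = -0.071·(T−10) [T>10 °C] = -0.6603
  SO₂ term: 0.0129·6.5^0.44·exp(0.046·87-0.6603) = 0.8309
  Cl⁻ term: 0.0175·5.9^0.57·exp(0.008·87+0.085·19.3) = 0.4979
  r_corr = 0.8309 + 0.4979 = 1.329 μm/a
Ordering by μm/a: copper (1.67) > zinc (1.33)

copper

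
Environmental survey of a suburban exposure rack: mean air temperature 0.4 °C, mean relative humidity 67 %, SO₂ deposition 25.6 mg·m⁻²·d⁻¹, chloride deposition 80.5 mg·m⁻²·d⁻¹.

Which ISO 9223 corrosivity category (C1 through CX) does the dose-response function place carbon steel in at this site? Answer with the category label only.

C2

carbon steel: T≤10 °C ⇒ hinge +0.150·(0.4−10) = -1.4400
  Pd branch = 1.77·Pd^0.52·e^(0.02·RH+f) = 8.646 μm/a
  Cl⁻ term: 0.102·80.5^0.62·exp(0.033·67+0.04·0.4) = 14.37
  r_corr = 8.646 + 14.37 = 23.01 μm/a
ISO 9223 Table 2 (carbon steel): 1.3 < 23 ≤ 25 μm/a ⇒ C2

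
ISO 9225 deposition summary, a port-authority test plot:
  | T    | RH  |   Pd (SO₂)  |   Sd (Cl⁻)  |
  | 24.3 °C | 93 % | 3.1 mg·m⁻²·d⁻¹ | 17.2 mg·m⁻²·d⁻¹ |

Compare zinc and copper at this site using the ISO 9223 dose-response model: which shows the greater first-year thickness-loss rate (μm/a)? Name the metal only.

zinc: T>10 °C ⇒ hinge -0.071·(24.3−10) = -1.0153
  sulphur-dioxide contribution → 0.5543 μm/a
  chloride contribution → 1.47 μm/a
  ⇒ r_corr(zinc) = 2.025 μm/a
copper: temperature factor f = -0.080·(14.3) = -1.1440
  sulphur-dioxide contribution → 0.5472 μm/a
  chloride contribution → 2.068 μm/a
  total first-year rate 2.615 μm/a
Ordering by μm/a: copper (2.61) > zinc (2.02)

copper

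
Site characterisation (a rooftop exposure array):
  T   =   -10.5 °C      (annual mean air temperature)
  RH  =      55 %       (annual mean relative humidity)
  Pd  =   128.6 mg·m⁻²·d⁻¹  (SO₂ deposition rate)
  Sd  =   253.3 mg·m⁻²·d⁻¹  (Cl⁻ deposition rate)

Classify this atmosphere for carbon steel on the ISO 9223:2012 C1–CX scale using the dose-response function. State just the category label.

carbon steel: f(T) = +0.150·(T−10) [T≤10 °C] = -3.0750
  SO₂ term: 1.77·128.6^0.52·exp(0.02·55-3.0750) = 3.069
  Cl⁻ term: 0.102·253.3^0.62·exp(0.033·55+0.04·-10.5) = 12.73
  sum: 3.069 + 12.73 → r_corr = 15.8 μm/a
15.8 μm/a falls in (1.3, 25] for carbon steel → category C2

C2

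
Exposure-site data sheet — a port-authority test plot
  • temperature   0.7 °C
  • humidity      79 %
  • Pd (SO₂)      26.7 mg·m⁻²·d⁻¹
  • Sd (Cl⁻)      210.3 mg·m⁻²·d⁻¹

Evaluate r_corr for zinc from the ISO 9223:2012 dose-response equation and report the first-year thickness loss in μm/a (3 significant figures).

zinc: T≤10 °C ⇒ hinge +0.038·(0.7−10) = -0.3534
  sulphur-dioxide contribution → 1.455 μm/a
  chloride contribution → 0.7368 μm/a
  total first-year rate 2.192 μm/a

r_corr = 2.19 μm/a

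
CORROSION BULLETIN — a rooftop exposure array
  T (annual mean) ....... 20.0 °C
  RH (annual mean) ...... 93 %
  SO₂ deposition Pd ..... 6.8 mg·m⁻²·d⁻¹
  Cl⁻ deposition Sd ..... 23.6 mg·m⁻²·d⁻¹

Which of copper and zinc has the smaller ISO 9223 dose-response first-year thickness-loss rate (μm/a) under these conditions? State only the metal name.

zinc

copper: T>10 °C ⇒ hinge -0.080·(20.0−10) = -0.8000
  Pd branch = 0.0053·Pd^0.26·e^(0.059·RH+f) = 0.9468 μm/a
  Cl⁻ term: 0.01025·23.6^0.27·exp(0.036·93+0.049·20.0) = 1.824
  sum: 0.9468 + 1.824 → r_corr = 2.771 μm/a
zinc: temperature factor f = -0.071·(10.0) = -0.7100
  SO₂ term: 0.0129·6.8^0.44·exp(0.046·93-0.7100) = 1.063
  Cl⁻ term: 0.0175·23.6^0.57·exp(0.008·93+0.085·20.0) = 1.222
  sum: 1.063 + 1.222 → r_corr = 2.285 μm/a
Ordering by μm/a: copper (2.77) > zinc (2.28)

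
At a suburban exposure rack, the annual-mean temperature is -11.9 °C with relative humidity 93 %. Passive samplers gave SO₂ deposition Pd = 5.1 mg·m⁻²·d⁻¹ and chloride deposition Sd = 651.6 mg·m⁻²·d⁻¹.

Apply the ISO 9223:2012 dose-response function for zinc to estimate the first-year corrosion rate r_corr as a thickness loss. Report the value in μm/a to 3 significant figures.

r_corr = 1.37 μm/a

zinc: f(T) = +0.038·(T−10) [T≤10 °C] = -0.8322
  Pd branch = 0.0129·Pd^0.44·e^(0.046·RH+f) = 0.8287 μm/a
  Sd branch = 0.0175·Sd^0.57·e^(0.008·RH+0.085·T) = 0.5381 μm/a
  sum: 0.8287 + 0.5381 → r_corr = 1.367 μm/a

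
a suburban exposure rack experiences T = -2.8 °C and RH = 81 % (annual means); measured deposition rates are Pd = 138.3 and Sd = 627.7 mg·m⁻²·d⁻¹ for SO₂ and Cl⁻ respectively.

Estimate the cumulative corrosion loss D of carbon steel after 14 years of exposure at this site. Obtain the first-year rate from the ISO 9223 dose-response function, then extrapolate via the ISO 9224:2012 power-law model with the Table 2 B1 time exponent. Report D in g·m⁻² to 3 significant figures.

carbon steel: f(T) = +0.150·(T−10) [T≤10 °C] = -1.9200
  sulphur-dioxide contribution → 17.02 μm/a
  chloride contribution → 71.69 μm/a
  total first-year rate 88.7 μm/a
Power-law: D(14) = r_corr · 14^0.523
  D(14) = 88.7 × 14^0.523 = 88.7 × 3.976 = 352.7 μm
  Mass loss = 352.7 μm × 7.85 g/cm³ = 2768 g·m⁻²

D(14) = 2.77e+03 g·m⁻²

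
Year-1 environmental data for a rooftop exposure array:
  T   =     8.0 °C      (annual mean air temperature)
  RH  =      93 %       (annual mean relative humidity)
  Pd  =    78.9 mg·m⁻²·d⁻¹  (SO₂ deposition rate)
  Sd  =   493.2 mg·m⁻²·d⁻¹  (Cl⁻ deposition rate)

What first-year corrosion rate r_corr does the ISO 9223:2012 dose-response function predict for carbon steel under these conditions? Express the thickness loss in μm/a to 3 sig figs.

carbon steel: temperature factor f = +0.150·(-2.0) = -0.3000
  Pd branch = 1.77·Pd^0.52·e^(0.02·RH+f) = 81.65 μm/a
  Sd branch = 0.102·Sd^0.62·e^(0.033·RH+0.04·T) = 141.3 μm/a
  sum: 81.65 + 141.3 → r_corr = 222.9 μm/a

r_corr = 223 μm/a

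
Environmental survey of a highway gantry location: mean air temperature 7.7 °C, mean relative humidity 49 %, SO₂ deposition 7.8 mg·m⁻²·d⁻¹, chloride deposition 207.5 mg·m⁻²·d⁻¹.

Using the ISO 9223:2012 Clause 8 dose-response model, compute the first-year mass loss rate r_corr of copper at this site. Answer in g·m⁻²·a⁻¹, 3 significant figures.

r_corr = 4.39 g·m⁻²·a⁻¹

copper: f(T) = +0.126·(T−10) [T≤10 °C] = -0.2898
  Pd branch = 0.0053·Pd^0.26·e^(0.059·RH+f) = 0.1219 μm/a
  Sd branch = 0.01025·Sd^0.27·e^(0.036·RH+0.049·T) = 0.3684 μm/a
  sum: 0.1219 + 0.3684 → r_corr = 0.4902 μm/a
Convert to mass loss: 0.4902 μm/a × 8.96 g/cm³ = 4.392 g·m⁻²·a⁻¹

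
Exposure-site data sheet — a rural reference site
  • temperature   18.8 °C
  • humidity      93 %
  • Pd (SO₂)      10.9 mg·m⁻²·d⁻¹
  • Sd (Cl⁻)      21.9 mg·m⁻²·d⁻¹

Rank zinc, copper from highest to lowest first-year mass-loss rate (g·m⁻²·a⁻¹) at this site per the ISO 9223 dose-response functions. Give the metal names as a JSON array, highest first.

["copper", "zinc"]

zinc: f(T) = -0.071·(T−10) [T>10 °C] = -0.6248
  Pd branch = 0.0129·Pd^0.44·e^(0.046·RH+f) = 1.424 μm/a
  Sd branch = 0.0175·Sd^0.57·e^(0.008·RH+0.085·T) = 1.057 μm/a
  r_corr = 1.424 + 1.057 = 2.482 μm/a
  mass loss = 2.482 μm/a × 7.14 g/cm³ = 17.72 g·m⁻²·a⁻¹
copper: f(T) = -0.080·(T−10) [T>10 °C] = -0.7040
  SO₂ term: 0.0053·10.9^0.26·exp(0.059·93-0.7040) = 1.178
  Sd branch = 0.01025·Sd^0.27·e^(0.036·RH+0.049·T) = 1.686 μm/a
  sum: 1.178 + 1.686 → r_corr = 2.864 μm/a
  mass loss = 2.864 μm/a × 8.96 g/cm³ = 25.66 g·m⁻²·a⁻¹
Ordering by g·m⁻²·a⁻¹: copper (25.7) > zinc (17.7)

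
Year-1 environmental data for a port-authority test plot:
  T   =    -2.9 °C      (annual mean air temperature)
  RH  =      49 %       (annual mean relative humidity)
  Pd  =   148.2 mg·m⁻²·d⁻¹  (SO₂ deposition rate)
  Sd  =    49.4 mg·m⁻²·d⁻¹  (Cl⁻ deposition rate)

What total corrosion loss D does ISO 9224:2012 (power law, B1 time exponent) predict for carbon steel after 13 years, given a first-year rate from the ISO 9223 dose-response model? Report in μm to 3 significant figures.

carbon steel: temperature factor f = +0.150·(-12.9) = -1.9350
  sulphur-dioxide contribution → 9.164 μm/a
  chloride contribution → 5.136 μm/a
  total first-year rate 14.3 μm/a
Long-term exponent b (ISO 9224 Table 2, B1) = 0.523
  D(13) = 14.3 × 13^0.523 = 14.3 × 3.825 = 54.69 μm

D(13) = 54.7 μm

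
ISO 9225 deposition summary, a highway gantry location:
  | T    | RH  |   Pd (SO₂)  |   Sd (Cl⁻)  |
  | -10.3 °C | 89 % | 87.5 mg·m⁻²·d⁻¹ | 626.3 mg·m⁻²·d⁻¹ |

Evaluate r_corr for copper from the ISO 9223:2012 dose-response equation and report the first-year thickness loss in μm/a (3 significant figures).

r_corr = 1.12 μm/a

copper: T≤10 °C ⇒ hinge +0.126·(-10.3−10) = -2.5578
  Pd branch = 0.0053·Pd^0.26·e^(0.059·RH+f) = 0.2505 μm/a
  Sd branch = 0.01025·Sd^0.27·e^(0.036·RH+0.049·T) = 0.8673 μm/a
  r_corr = 0.2505 + 0.8673 = 1.118 μm/a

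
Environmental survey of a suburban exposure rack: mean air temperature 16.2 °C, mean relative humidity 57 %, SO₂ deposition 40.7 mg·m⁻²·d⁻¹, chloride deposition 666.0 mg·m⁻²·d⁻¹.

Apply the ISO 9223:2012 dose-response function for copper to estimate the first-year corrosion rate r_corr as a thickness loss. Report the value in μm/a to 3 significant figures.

copper: f(T) = -0.080·(T−10) [T>10 °C] = -0.4960
  sulphur-dioxide contribution → 0.2443 μm/a
  chloride contribution → 1.021 μm/a
  total first-year rate 1.265 μm/a

r_corr = 1.27 μm/a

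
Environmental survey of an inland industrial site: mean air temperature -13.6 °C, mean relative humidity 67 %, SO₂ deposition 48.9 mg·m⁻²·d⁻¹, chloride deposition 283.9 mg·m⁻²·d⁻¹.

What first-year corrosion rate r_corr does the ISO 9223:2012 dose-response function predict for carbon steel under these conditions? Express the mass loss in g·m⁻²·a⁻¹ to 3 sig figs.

carbon steel: T≤10 °C ⇒ hinge +0.150·(-13.6−10) = -3.5400
  SO₂ term: 1.77·48.9^0.52·exp(0.02·67-3.5400) = 1.482
  Sd branch = 0.102·Sd^0.62·e^(0.033·RH+0.04·T) = 17.93 μm/a
  sum: 1.482 + 17.93 → r_corr = 19.41 μm/a
Convert to mass loss: 19.41 μm/a × 7.85 g/cm³ = 152.4 g·m⁻²·a⁻¹

r_corr = 152 g·m⁻²·a⁻¹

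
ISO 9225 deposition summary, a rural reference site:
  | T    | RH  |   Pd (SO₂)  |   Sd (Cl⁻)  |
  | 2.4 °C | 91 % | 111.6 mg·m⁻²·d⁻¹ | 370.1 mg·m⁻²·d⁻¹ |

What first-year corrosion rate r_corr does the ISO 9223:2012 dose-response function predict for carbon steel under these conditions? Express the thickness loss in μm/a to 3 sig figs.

carbon steel: T≤10 °C ⇒ hinge +0.150·(2.4−10) = -1.1400
  sulphur-dioxide contribution → 40.56 μm/a
  chloride contribution → 88.48 μm/a
  total first-year rate 129 μm/a

r_corr = 129 μm/a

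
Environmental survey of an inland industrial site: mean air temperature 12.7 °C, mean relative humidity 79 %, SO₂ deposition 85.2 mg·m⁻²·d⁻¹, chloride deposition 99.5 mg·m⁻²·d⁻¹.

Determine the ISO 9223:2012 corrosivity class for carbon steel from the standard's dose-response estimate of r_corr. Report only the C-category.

carbon steel: f(T) = -0.054·(T−10) [T>10 °C] = -0.1458
  Pd branch = 1.77·Pd^0.52·e^(0.02·RH+f) = 74.93 μm/a
  Cl⁻ term: 0.102·99.5^0.62·exp(0.033·79+0.04·12.7) = 39.82
  sum: 74.93 + 39.82 → r_corr = 114.7 μm/a
ISO 9223 Table 2 (carbon steel): 80 < 115 ≤ 200 μm/a ⇒ C5

C5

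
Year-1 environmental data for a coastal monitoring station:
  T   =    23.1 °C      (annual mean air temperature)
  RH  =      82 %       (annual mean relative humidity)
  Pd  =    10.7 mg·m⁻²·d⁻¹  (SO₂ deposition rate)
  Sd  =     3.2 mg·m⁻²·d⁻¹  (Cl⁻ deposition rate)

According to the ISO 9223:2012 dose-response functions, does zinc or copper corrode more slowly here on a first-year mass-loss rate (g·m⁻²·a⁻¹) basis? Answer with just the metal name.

zinc: f(T) = -0.071·(T−10) [T>10 °C] = -0.9301
  sulphur-dioxide contribution → 0.6277 μm/a
  chloride contribution → 0.4662 μm/a
  ⇒ r_corr(zinc) = 1.094 μm/a
  mass loss = 1.094 μm/a × 7.14 g/cm³ = 7.811 g·m⁻²·a⁻¹
copper: temperature factor f = -0.080·(13.1) = -1.0480
  sulphur-dioxide contribution → 0.4344 μm/a
  chloride contribution → 0.8332 μm/a
  ⇒ r_corr(copper) = 1.268 μm/a
  mass loss = 1.268 μm/a × 8.96 g/cm³ = 11.36 g·m⁻²·a⁻¹
Ordering by g·m⁻²·a⁻¹: copper (11.4) > zinc (7.81)

zinc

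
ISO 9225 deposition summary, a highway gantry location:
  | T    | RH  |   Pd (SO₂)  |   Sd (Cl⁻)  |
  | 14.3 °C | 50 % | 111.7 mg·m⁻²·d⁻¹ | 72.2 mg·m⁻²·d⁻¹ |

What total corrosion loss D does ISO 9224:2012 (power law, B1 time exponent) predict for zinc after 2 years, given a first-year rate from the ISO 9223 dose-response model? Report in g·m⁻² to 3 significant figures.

D(2) = 22.1 g·m⁻²

zinc: temperature factor f = -0.071·(4.3) = -0.3053
  sulphur-dioxide contribution → 0.7551 μm/a
  chloride contribution → 1.009 μm/a
  ⇒ r_corr(zinc) = 1.764 μm/a
Long-term exponent b (ISO 9224 Table 2, B1) = 0.813
  D(2) = 1.764 × 2^0.813 = 1.764 × 1.757 = 3.1 μm
  Mass loss = 3.1 μm × 7.14 g/cm³ = 22.13 g·m⁻²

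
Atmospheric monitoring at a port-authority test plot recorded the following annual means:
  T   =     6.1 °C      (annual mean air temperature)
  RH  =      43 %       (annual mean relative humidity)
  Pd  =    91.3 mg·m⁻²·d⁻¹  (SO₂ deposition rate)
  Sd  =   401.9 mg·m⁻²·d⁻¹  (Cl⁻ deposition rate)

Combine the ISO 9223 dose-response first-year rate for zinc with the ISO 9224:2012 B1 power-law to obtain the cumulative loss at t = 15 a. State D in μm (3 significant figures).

D(15) = 16.7 μm

zinc: temperature factor f = +0.038·(-3.9) = -0.1482
  Pd branch = 0.0129·Pd^0.44·e^(0.046·RH+f) = 0.586 μm/a
  Cl⁻ term: 0.0175·401.9^0.57·exp(0.008·43+0.085·6.1) = 1.265
  sum: 0.586 + 1.265 → r_corr = 1.851 μm/a
Long-term exponent b (ISO 9224 Table 2, B1) = 0.813
  D(15) = 1.851 × 15^0.813 = 1.851 × 9.04 = 16.73 μm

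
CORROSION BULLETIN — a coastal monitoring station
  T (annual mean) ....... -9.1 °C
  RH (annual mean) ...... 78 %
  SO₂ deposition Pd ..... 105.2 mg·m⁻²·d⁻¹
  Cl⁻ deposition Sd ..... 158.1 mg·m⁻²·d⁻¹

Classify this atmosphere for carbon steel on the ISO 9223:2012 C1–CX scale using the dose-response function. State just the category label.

carbon steel: T≤10 °C ⇒ hinge +0.150·(-9.1−10) = -2.8650
  sulphur-dioxide contribution → 5.403 μm/a
  chloride contribution → 21.46 μm/a
  ⇒ r_corr(carbon steel) = 26.87 μm/a
26.9 μm/a falls in (25, 50] for carbon steel → category C3

C3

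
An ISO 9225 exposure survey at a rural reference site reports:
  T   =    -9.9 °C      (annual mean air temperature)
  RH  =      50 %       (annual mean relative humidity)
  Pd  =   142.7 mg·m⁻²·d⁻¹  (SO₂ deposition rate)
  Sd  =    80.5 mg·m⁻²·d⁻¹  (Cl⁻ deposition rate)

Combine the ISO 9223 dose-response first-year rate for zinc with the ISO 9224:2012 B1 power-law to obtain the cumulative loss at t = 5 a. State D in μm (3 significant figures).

D(5) = 2.49 μm

zinc: f(T) = +0.038·(T−10) [T≤10 °C] = -0.7562
  sulphur-dioxide contribution → 0.5358 μm/a
  chloride contribution → 0.1373 μm/a
  ⇒ r_corr(zinc) = 0.6731 μm/a
Power-law: D(5) = r_corr · 5^0.813
  D(5) = 0.6731 × 5^0.813 = 0.6731 × 3.701 = 2.491 μm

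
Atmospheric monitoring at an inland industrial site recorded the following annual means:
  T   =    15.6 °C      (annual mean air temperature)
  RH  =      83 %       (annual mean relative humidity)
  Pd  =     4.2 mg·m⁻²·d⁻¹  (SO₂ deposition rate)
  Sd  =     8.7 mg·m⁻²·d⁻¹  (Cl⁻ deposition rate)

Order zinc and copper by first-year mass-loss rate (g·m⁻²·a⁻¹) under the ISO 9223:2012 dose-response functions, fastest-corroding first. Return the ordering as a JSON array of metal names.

zinc: temperature factor f = -0.071·(5.6) = -0.3976
  Pd branch = 0.0129·Pd^0.44·e^(0.046·RH+f) = 0.7418 μm/a
  Sd branch = 0.0175·Sd^0.57·e^(0.008·RH+0.085·T) = 0.4393 μm/a
  sum: 0.7418 + 0.4393 → r_corr = 1.181 μm/a
  mass loss = 1.181 μm/a × 7.14 g/cm³ = 8.433 g·m⁻²·a⁻¹
copper: temperature factor f = -0.080·(5.6) = -0.4480
  SO₂ term: 0.0053·4.2^0.26·exp(0.059·83-0.4480) = 0.6584
  Sd branch = 0.01025·Sd^0.27·e^(0.036·RH+0.049·T) = 0.7835 μm/a
  sum: 0.6584 + 0.7835 → r_corr = 1.442 μm/a
  mass loss = 1.442 μm/a × 8.96 g/cm³ = 12.92 g·m⁻²·a⁻¹
Ordering by g·m⁻²·a⁻¹: copper (12.9) > zinc (8.43)

["copper", "zinc"]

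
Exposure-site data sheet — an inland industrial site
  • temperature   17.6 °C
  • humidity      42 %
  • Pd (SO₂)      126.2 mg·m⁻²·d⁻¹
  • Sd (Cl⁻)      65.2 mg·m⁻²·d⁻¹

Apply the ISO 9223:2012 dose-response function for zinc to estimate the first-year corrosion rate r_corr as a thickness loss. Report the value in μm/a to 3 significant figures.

zinc: T>10 °C ⇒ hinge -0.071·(17.6−10) = -0.5396
  Pd branch = 0.0129·Pd^0.44·e^(0.046·RH+f) = 0.4363 μm/a
  Cl⁻ term: 0.0175·65.2^0.57·exp(0.008·42+0.085·17.6) = 1.182
  r_corr = 0.4363 + 1.182 = 1.619 μm/a

r_corr = 1.62 μm/a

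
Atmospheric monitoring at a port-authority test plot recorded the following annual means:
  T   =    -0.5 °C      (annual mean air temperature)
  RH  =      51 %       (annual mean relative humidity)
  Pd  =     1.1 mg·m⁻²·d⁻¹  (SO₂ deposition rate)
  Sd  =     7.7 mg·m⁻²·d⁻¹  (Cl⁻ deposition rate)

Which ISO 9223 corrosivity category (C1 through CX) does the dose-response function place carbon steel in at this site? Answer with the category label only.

carbon steel: T≤10 °C ⇒ hinge +0.150·(-0.5−10) = -1.5750
  Pd branch = 1.77·Pd^0.52·e^(0.02·RH+f) = 1.068 μm/a
  Cl⁻ term: 0.102·7.7^0.62·exp(0.033·51+0.04·-0.5) = 1.907
  sum: 1.068 + 1.907 → r_corr = 2.975 μm/a
Category bounds: 1.3…25 μm/a bracket r_corr ⇒ C2

C2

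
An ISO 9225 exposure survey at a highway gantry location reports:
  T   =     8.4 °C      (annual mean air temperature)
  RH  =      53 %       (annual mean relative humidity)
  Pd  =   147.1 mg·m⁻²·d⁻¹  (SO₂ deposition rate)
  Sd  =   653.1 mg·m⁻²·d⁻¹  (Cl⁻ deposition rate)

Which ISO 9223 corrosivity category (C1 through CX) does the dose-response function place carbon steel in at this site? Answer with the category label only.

carbon steel: temperature factor f = +0.150·(-1.6) = -0.2400
  SO₂ term: 1.77·147.1^0.52·exp(0.02·53-0.2400) = 53.86
  Cl⁻ term: 0.102·653.1^0.62·exp(0.033·53+0.04·8.4) = 45.64
  r_corr = 53.86 + 45.64 = 99.5 μm/a
ISO 9223 Table 2 (carbon steel): 80 < 99.5 ≤ 200 μm/a ⇒ C5

C5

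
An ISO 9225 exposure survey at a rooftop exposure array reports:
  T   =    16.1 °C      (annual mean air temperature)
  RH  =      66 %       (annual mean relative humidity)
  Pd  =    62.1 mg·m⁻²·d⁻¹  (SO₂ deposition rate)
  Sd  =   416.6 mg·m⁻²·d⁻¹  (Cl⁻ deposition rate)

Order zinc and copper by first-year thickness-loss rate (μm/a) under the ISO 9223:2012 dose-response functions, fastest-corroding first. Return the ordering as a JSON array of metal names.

["zinc", "copper"]

zinc: f(T) = -0.071·(T−10) [T>10 °C] = -0.4331
  SO₂ term: 0.0129·62.1^0.44·exp(0.046·66-0.4331) = 1.071
  Sd branch = 0.0175·Sd^0.57·e^(0.008·RH+0.085·T) = 3.63 μm/a
  r_corr = 1.071 + 3.63 = 4.702 μm/a
copper: T>10 °C ⇒ hinge -0.080·(16.1−10) = -0.4880
  Pd branch = 0.0053·Pd^0.26·e^(0.059·RH+f) = 0.4674 μm/a
  Cl⁻ term: 0.01025·416.6^0.27·exp(0.036·66+0.049·16.1) = 1.238
  sum: 0.4674 + 1.238 → r_corr = 1.705 μm/a
Ordering by μm/a: zinc (4.7) > copper (1.7)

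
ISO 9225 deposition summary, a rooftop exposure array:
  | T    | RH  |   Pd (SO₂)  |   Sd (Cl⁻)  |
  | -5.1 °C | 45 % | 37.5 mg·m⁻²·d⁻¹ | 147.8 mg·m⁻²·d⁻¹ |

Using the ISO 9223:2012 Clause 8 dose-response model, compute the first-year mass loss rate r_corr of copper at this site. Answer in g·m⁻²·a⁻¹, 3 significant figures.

r_corr = 1.65 g·m⁻²·a⁻¹

copper: T≤10 °C ⇒ hinge +0.126·(-5.1−10) = -1.9026
  SO₂ term: 0.0053·37.5^0.26·exp(0.059·45-1.9026) = 0.02886
  Sd branch = 0.01025·Sd^0.27·e^(0.036·RH+0.049·T) = 0.1554 μm/a
  sum: 0.02886 + 0.1554 → r_corr = 0.1843 μm/a
Convert to mass loss: 0.1843 μm/a × 8.96 g/cm³ = 1.651 g·m⁻²·a⁻¹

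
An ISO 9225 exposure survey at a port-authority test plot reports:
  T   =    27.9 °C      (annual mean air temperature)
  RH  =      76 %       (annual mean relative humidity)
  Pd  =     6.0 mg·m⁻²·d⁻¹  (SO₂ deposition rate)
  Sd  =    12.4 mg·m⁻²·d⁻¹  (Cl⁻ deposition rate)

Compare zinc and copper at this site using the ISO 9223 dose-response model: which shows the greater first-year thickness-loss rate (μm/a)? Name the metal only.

zinc

zinc: f(T) = -0.071·(T−10) [T>10 °C] = -1.2709
  sulphur-dioxide contribution → 0.2626 μm/a
  chloride contribution → 1.446 μm/a
  total first-year rate 1.709 μm/a
copper: T>10 °C ⇒ hinge -0.080·(27.9−10) = -1.4320
  sulphur-dioxide contribution → 0.1787 μm/a
  chloride contribution → 1.224 μm/a
  ⇒ r_corr(copper) = 1.403 μm/a
Ordering by μm/a: zinc (1.71) > copper (1.4)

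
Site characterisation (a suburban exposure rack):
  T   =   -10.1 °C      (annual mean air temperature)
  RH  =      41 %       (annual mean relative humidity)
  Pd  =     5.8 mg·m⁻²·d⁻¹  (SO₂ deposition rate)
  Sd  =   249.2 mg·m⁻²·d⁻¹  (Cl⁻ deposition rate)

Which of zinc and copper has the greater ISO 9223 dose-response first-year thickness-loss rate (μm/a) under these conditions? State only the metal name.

zinc

zinc: f(T) = +0.038·(T−10) [T≤10 °C] = -0.7638
  sulphur-dioxide contribution → 0.08587 μm/a
  chloride contribution → 0.2392 μm/a
  total first-year rate 0.325 μm/a
copper: f(T) = +0.126·(T−10) [T≤10 °C] = -2.5326
  sulphur-dioxide contribution → 0.007472 μm/a
  chloride contribution → 0.1213 μm/a
  ⇒ r_corr(copper) = 0.1288 μm/a
Ordering by μm/a: zinc (0.325) > copper (0.129)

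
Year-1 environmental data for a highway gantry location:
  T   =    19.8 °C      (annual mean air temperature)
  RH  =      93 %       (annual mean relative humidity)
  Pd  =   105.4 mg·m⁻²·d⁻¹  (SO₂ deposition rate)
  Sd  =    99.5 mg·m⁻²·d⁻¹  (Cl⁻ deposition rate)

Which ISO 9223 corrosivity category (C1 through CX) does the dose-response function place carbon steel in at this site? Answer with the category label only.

carbon steel: f(T) = -0.054·(T−10) [T>10 °C] = -0.5292
  Pd branch = 1.77·Pd^0.52·e^(0.02·RH+f) = 75.48 μm/a
  Cl⁻ term: 0.102·99.5^0.62·exp(0.033·93+0.04·19.8) = 83.96
  r_corr = 75.48 + 83.96 = 159.4 μm/a
Category bounds: 80…200 μm/a bracket r_corr ⇒ C5

C5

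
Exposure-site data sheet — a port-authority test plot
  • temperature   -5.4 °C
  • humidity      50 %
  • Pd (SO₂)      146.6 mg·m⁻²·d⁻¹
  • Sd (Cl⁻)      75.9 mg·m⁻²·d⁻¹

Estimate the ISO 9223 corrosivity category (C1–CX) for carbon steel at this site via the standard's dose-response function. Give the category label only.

carbon steel: f(T) = +0.150·(T−10) [T≤10 °C] = -2.3100
  Pd branch = 1.77·Pd^0.52·e^(0.02·RH+f) = 6.389 μm/a
  Cl⁻ term: 0.102·75.9^0.62·exp(0.033·50+0.04·-5.4) = 6.268
  sum: 6.389 + 6.268 → r_corr = 12.66 μm/a
ISO 9223 Table 2 (carbon steel): 1.3 < 12.7 ≤ 25 μm/a ⇒ C2

C2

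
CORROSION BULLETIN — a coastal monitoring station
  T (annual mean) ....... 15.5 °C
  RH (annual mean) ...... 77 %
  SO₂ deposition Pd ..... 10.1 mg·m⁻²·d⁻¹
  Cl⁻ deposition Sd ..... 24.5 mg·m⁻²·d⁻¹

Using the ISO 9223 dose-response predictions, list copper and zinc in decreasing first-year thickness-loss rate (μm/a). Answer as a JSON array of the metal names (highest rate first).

copper: temperature factor f = -0.080·(5.5) = -0.4400
  sulphur-dioxide contribution → 0.5852 μm/a
  chloride contribution → 0.8308 μm/a
  ⇒ r_corr(copper) = 1.416 μm/a
zinc: T>10 °C ⇒ hinge -0.071·(15.5−10) = -0.3905
  sulphur-dioxide contribution → 0.834 μm/a
  chloride contribution → 0.7492 μm/a
  ⇒ r_corr(zinc) = 1.583 μm/a
Ordering by μm/a: zinc (1.58) > copper (1.42)

["zinc", "copper"]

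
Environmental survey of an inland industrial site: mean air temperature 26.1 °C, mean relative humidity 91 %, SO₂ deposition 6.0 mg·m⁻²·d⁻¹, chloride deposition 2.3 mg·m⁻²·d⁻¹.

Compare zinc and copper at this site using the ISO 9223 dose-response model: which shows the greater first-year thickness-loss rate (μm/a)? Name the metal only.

zinc: f(T) = -0.071·(T−10) [T>10 °C] = -1.1431
  sulphur-dioxide contribution → 0.595 μm/a
  chloride contribution → 0.5356 μm/a
  total first-year rate 1.131 μm/a
copper: T>10 °C ⇒ hinge -0.080·(26.1−10) = -1.2880
  sulphur-dioxide contribution → 0.5 μm/a
  chloride contribution → 1.221 μm/a
  ⇒ r_corr(copper) = 1.721 μm/a
Ordering by μm/a: copper (1.72) > zinc (1.13)

copper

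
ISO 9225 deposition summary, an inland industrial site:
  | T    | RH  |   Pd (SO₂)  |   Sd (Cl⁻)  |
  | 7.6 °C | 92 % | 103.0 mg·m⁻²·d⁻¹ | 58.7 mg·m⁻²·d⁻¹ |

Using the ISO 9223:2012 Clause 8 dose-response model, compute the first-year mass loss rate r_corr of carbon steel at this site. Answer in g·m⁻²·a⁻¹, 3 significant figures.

r_corr = 962 g·m⁻²·a⁻¹

carbon steel: temperature factor f = +0.150·(-2.4) = -0.3600
  SO₂ term: 1.77·103.0^0.52·exp(0.02·92-0.3600) = 86.58
  Sd branch = 0.102·Sd^0.62·e^(0.033·RH+0.04·T) = 35.95 μm/a
  r_corr = 86.58 + 35.95 = 122.5 μm/a
Convert to mass loss: 122.5 μm/a × 7.85 g/cm³ = 961.8 g·m⁻²·a⁻¹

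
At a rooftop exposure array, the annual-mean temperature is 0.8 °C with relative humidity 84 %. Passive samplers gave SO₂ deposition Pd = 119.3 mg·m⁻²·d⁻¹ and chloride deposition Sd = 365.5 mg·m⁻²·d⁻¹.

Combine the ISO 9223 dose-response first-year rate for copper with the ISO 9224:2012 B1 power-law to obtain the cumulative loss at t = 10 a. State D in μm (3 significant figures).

D(10) = 8.82 μm

copper: T≤10 °C ⇒ hinge +0.126·(0.8−10) = -1.1592
  SO₂ term: 0.0053·119.3^0.26·exp(0.059·84-1.1592) = 0.8187
  Sd branch = 0.01025·Sd^0.27·e^(0.036·RH+0.049·T) = 1.079 μm/a
  r_corr = 0.8187 + 1.079 = 1.898 μm/a
Long-term exponent b (ISO 9224 Table 2, B1) = 0.667
  D(10) = 1.898 × 10^0.667 = 1.898 × 4.645 = 8.815 μm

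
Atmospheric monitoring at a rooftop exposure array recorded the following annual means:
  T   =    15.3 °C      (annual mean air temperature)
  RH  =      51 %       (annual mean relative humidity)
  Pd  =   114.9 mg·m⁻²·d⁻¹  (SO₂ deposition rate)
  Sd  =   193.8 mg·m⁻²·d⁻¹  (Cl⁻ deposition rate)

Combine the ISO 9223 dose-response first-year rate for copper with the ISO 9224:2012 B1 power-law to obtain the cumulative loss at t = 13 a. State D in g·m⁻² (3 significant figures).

D(13) = 39.9 g·m⁻²

copper: T>10 °C ⇒ hinge -0.080·(15.3−10) = -0.4240
  SO₂ term: 0.0053·114.9^0.26·exp(0.059·51-0.4240) = 0.2413
  Cl⁻ term: 0.01025·193.8^0.27·exp(0.036·51+0.049·15.3) = 0.564
  sum: 0.2413 + 0.564 → r_corr = 0.8053 μm/a
ISO 9224: D(t) = r_corr · t^b with b = 0.667 (copper, B1)
  D(13) = 0.8053 × 13^0.667 = 0.8053 × 5.534 = 4.456 μm
  Mass loss = 4.456 μm × 8.96 g/cm³ = 39.93 g·m⁻²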